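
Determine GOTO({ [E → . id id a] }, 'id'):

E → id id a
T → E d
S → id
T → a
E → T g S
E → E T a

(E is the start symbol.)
{ [E → id . id a] }

GOTO(I, 'id') = CLOSURE({ [A → αX.β] : [A → α.Xβ] ∈ I, X = 'id' })

Items with dot before 'id', with the dot advanced:
  [E → . id id a] → [E → id . id a]
Closure adds nothing (no advanced item has the dot before a non-terminal).

GOTO = { [E → id . id a] }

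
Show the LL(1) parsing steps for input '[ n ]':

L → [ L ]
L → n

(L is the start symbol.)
Stack is shown with the top on the left.

Stack    Input    Action
------------------------
L $      [ n ] $  output L → [ L ]
[ L ] $  [ n ] $  match '['
L ] $    n ] $    output L → n
n ] $    n ] $    match 'n'
] $      ] $      match ']'
$        $        accept

The string is accepted.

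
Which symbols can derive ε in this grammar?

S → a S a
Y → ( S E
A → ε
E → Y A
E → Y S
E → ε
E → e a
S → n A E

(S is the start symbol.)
A non-terminal is nullable if it can derive ε (the empty string): either it has an ε-production, or it has a production whose right-hand side consists entirely of nullable non-terminals.

ε-productions: A → ε, E → ε
So A, E are immediately nullable.
No further non-terminal can be added: every production for the remaining non-terminals contains a terminal or a non-nullable non-terminal.
Nullable = { 'A', 'E' }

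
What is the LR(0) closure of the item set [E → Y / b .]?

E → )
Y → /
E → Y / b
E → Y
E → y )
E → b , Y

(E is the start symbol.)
Start with: [E → Y / b .]
The dot is at the end, so nothing is added.

CLOSURE = { [E → Y / b .] }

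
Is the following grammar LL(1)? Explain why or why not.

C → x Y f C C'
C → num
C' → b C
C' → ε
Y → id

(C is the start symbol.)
A grammar is LL(1) if for each non-terminal N with multiple productions, the predict sets of those productions are pairwise disjoint, where PREDICT(N → α) = (FIRST(α) \ {ε}) ∪ (FOLLOW(N) if α ⇒* ε).

Relevant sets:
  FOLLOW(C') = { $, 'b' }

For C:
  PREDICT(C → x Y f C C') = { 'x' }
  PREDICT(C → num) = { 'num' }
For C':
  PREDICT(C' → b C) = { 'b' }
  PREDICT(C' → ε) = { $, 'b' }
Y has a single production, so nothing to check there.

Conflict found: Predict set conflict for C': { 'b' }
The grammar is NOT LL(1).

Answer: No. Predict set conflict for C': { 'b' }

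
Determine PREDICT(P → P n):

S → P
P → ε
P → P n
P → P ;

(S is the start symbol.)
PREDICT(P → P n) = (FIRST(RHS) \ {ε}) ∪ (FOLLOW(P) if ε ∈ FIRST(RHS), i.e. RHS ⇒* ε)
FIRST(P) = { ';', 'n', ε }
FIRST(P n) = { ';', 'n' }
ε ∉ FIRST(P n), so FOLLOW(P) is not added.
PREDICT(P → P n) = { ';', 'n' }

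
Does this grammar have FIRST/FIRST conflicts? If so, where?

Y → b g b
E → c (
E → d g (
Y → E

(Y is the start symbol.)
FIRST sets of the non-terminals at (or reachable through a nullable prefix from) the front of some alternative:
  FIRST(E) = { 'c', 'd' }

Productions for Y:
  Y → b g b: FIRST = { 'b' }
  Y → E: FIRST = { 'c', 'd' }
Productions for E:
  E → c (: FIRST = { 'c' }
  E → d g (: FIRST = { 'd' }

All alternatives of each non-terminal have pairwise disjoint FIRST sets.

Answer: No FIRST/FIRST conflicts.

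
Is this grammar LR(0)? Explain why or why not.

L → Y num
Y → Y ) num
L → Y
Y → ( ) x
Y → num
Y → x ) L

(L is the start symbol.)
No. Shift-reduce conflict between [L → Y .] and [L → Y . num]

A grammar is LR(0) if no state in the canonical LR(0) collection has:
  - both a shift item (dot before a terminal) and a complete item (shift-reduce conflict), or
  - two or more complete items (reduce-reduce conflict; the accept item [L' → L .] counts as a complete item here).

Augment with L' → L and build the canonical LR(0) collection (I0 = CLOSURE({[L' → . L]}), then GOTO on every symbol after a dot until no new states appear). It has 13 states:
  I0: { [L → . Y num], [L → . Y], [L' → . L], [Y → . ( ) x], [Y → . Y ) num], [Y → . num], [Y → . x ) L] }  — shift
  I1: { [Y → ( . ) x] }  — shift
  I2: { [L' → L .] }  — accept
  I3: { [L → Y . num], [L → Y .], [Y → Y . ) num] }  — shift, reduce
  I4: { [Y → num .] }  — reduce
  I5: { [Y → x . ) L] }  — shift
  I6: { [L → . Y num], [L → . Y], [Y → . ( ) x], [Y → . Y ) num], [Y → . num], [Y → . x ) L], [Y → x ) . L] }  — shift
  I7: { [Y → x ) L .] }  — reduce
  I8: { [Y → Y ) . num] }  — shift
  I9: { [L → Y num .] }  — reduce
  I10: { [Y → Y ) num .] }  — reduce
  I11: { [Y → ( ) . x] }  — shift
  I12: { [Y → ( ) x .] }  — reduce

Conflict in state I3:
  Shift-reduce conflict between [L → Y .] and [L → Y . num]
So the grammar is NOT LR(0).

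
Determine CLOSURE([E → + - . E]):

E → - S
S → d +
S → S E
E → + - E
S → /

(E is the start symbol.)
{ [E → + - . E], [E → . + - E], [E → . - S] }

Start with: [E → + - . E]
  [E → + - . E] has the dot before E: add [E → . - S], [E → . + - E]
No further items can be added.

CLOSURE = { [E → + - . E], [E → . + - E], [E → . - S] }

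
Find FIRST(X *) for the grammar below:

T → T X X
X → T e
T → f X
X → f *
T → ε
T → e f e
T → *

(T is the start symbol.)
{ '*', 'e', 'f' }

FIRST sets of the non-terminals involved (from the grammar, by fixed-point iteration):
  FIRST(X) = { '*', 'e', 'f' }

To compute FIRST(X *), process the symbols left to right:
Symbol X is a non-terminal. Add FIRST(X) \ {ε} = { '*', 'e', 'f' }
X is not nullable (ε ∉ FIRST(X)), so stop here.
FIRST(X *) = { '*', 'e', 'f' }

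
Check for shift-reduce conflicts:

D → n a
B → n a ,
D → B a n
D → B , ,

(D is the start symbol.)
Yes — I4: [D → n a .] vs [B → n a . ,]

A shift-reduce conflict occurs when an LR(0) state has both:
  - a complete (reduce) item [A → α .] (dot at the end), and
  - a shift item [B → β . c γ] (dot before a terminal).

Augment with D' → D and build the canonical LR(0) collection (I0 = CLOSURE({[D' → . D]}), then GOTO on every symbol after a dot until no new states appear). It has 10 states:
  I0: { [B → . n a ,], [D → . B , ,], [D → . B a n], [D → . n a], [D' → . D] }  — shift
  I1: { [D → B . , ,], [D → B . a n] }  — shift
  I2: { [D' → D .] }  — accept
  I3: { [B → n . a ,], [D → n . a] }  — shift
  I4: { [B → n a . ,], [D → n a .] }  — shift, reduce
  I5: { [B → n a , .] }  — reduce
  I6: { [D → B , . ,] }  — shift
  I7: { [D → B a . n] }  — shift
  I8: { [D → B a n .] }  — reduce
  I9: { [D → B , , .] }  — reduce

I4 contains reduce item [D → n a .] and shift item [B → n a . ,] — shift-reduce conflict.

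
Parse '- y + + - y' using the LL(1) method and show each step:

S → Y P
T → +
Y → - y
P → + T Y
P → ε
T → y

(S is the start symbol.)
LL(1) parsing maintains a stack (initially the start symbol over $) and the input. At each step: if the stack top is a terminal, match it against the current input token; if it is a non-terminal N, replace it with the RHS of M[N, lookahead] (the unique production whose predict set contains the lookahead).

Stack is shown with the top on the left.

Stack    Input          Action
------------------------------
S $      - y + + - y $  output S → Y P
Y P $    - y + + - y $  output Y → - y
- y P $  - y + + - y $  match '-'
y P $    y + + - y $    match 'y'
P $      + + - y $      output P → + T Y
+ T Y $  + + - y $      match '+'
T Y $    + - y $        output T → +
+ Y $    + - y $        match '+'
Y $      - y $          output Y → - y
- y $    - y $          match '-'
y $      y $            match 'y'
$        $              accept

The string is accepted.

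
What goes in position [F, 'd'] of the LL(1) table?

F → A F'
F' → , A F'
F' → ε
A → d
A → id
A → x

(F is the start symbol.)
F → A F'

To find M[F, 'd'], we find productions for F where 'd' is in the predict set (PREDICT(N → α) = (FIRST(α) \ {ε}) ∪ (FOLLOW(N) if α ⇒* ε)).

Relevant sets:
  FIRST(A) = { 'd', 'id', 'x' }

F → A F': PREDICT = { 'd', 'id', 'x' }
  'd' is in predict set, so this production goes in M[F, 'd']

M[F, 'd'] = F → A F'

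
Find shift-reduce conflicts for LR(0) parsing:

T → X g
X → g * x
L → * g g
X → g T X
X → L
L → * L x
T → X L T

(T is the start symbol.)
No shift-reduce conflicts

A shift-reduce conflict occurs when an LR(0) state has both:
  - a complete (reduce) item [A → α .] (dot at the end), and
  - a shift item [B → β . c γ] (dot before a terminal).

Augment with T' → T and build the canonical LR(0) collection (I0 = CLOSURE({[T' → . T]}), then GOTO on every symbol after a dot until no new states appear). It has 17 states:
  I0: { [L → . * L x], [L → . * g g], [T → . X L T], [T → . X g], [T' → . T], [X → . L], [X → . g * x], [X → . g T X] }  — shift
  I1: { [L → * . L x], [L → * . g g], [L → . * L x], [L → . * g g] }  — shift
  I2: { [X → L .] }  — reduce
  I3: { [T' → T .] }  — accept
  I4: { [L → . * L x], [L → . * g g], [T → X . L T], [T → X . g] }  — shift
  I5: { [L → . * L x], [L → . * g g], [T → . X L T], [T → . X g], [X → . L], [X → . g * x], [X → . g T X], [X → g . * x], [X → g . T X] }  — shift
  I6: { [L → * . L x], [L → * . g g], [L → . * L x], [L → . * g g], [X → g * . x] }  — shift
  I7: { [L → . * L x], [L → . * g g], [X → . L], [X → . g * x], [X → . g T X], [X → g T . X] }  — shift
  I8: { [X → g T X .] }  — reduce
  I9: { [L → * L . x] }  — shift
  I10: { [L → * g . g] }  — shift
  I11: { [X → g * x .] }  — reduce
  I12: { [L → * g g .] }  — reduce
  I13: { [L → * L x .] }  — reduce
  I14: { [L → . * L x], [L → . * g g], [T → . X L T], [T → . X g], [T → X L . T], [X → . L], [X → . g * x], [X → . g T X] }  — shift
  I15: { [T → X g .] }  — reduce
  I16: { [T → X L T .] }  — reduce

No state contains both a complete item and a shift item.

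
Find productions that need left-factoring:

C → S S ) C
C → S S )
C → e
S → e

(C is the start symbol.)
Yes, C has productions with common prefix 'S S )'

Left-factoring is needed when two productions for the same non-terminal
share a common prefix on the right-hand side.

Productions for C:
  C → S S ) C
  C → S S )
  C → e

Found common prefix 'S S )' in productions for C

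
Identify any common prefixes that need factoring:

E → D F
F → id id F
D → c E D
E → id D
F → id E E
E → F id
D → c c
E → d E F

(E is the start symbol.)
Left-factoring is needed when two productions for the same non-terminal
share a common prefix on the right-hand side.

Productions for E:
  E → D F
  E → id D
  E → F id
  E → d E F
Productions for F:
  F → id id F
  F → id E E
Productions for D:
  D → c E D
  D → c c

Found common prefix 'id' in productions for F
Found common prefix 'c' in productions for D

Answer: Yes, F has productions with common prefix 'id'; D has productions with common prefix 'c'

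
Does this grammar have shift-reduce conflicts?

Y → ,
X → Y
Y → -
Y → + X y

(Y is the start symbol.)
Augment with Y' → Y and build the canonical LR(0) collection (I0 = CLOSURE({[Y' → . Y]}), then GOTO on every symbol after a dot until no new states appear). It has 8 states:
  I0: { [Y → . + X y], [Y → . ,], [Y → . -], [Y' → . Y] }  — shift
  I1: { [X → . Y], [Y → + . X y], [Y → . + X y], [Y → . ,], [Y → . -] }  — shift
  I2: { [Y → , .] }  — reduce
  I3: { [Y → - .] }  — reduce
  I4: { [Y' → Y .] }  — accept
  I5: { [Y → + X . y] }  — shift
  I6: { [X → Y .] }  — reduce
  I7: { [Y → + X y .] }  — reduce

No state contains both a complete item and a shift item.

Answer: No shift-reduce conflicts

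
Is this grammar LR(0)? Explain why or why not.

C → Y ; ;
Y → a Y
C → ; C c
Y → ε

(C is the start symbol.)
A grammar is LR(0) if no state in the canonical LR(0) collection has:
  - both a shift item (dot before a terminal) and a complete item (shift-reduce conflict), or
  - two or more complete items (reduce-reduce conflict; the accept item [C' → C .] counts as a complete item here).

Augment with C' → C and build the canonical LR(0) collection (I0 = CLOSURE({[C' → . C]}), then GOTO on every symbol after a dot until no new states appear). It has 10 states:
  I0: { [C → . ; C c], [C → . Y ; ;], [C' → . C], [Y → . a Y], [Y → .] }  — shift, reduce
  I1: { [C → . ; C c], [C → . Y ; ;], [C → ; . C c], [Y → . a Y], [Y → .] }  — shift, reduce
  I2: { [C' → C .] }  — accept
  I3: { [C → Y . ; ;] }  — shift
  I4: { [Y → . a Y], [Y → .], [Y → a . Y] }  — shift, reduce
  I5: { [Y → a Y .] }  — reduce
  I6: { [C → Y ; . ;] }  — shift
  I7: { [C → Y ; ; .] }  — reduce
  I8: { [C → ; C . c] }  — shift
  I9: { [C → ; C c .] }  — reduce

Conflict in state I0:
  Shift-reduce conflict between [Y → .] and [C → . ; C c]
So the grammar is NOT LR(0).

Answer: No. Shift-reduce conflict between [Y → .] and [C → . ; C c]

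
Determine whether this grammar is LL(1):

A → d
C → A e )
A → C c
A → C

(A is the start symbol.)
A grammar is LL(1) if for each non-terminal N with multiple productions, the predict sets of those productions are pairwise disjoint, where PREDICT(N → α) = (FIRST(α) \ {ε}) ∪ (FOLLOW(N) if α ⇒* ε).

Relevant sets:
  FIRST(C) = { 'd' }

For A:
  PREDICT(A → d) = { 'd' }
  PREDICT(A → C c) = { 'd' }
  PREDICT(A → C) = { 'd' }
C has a single production, so nothing to check there.

Conflict found: Predict set conflict for A: { 'd' }
The grammar is NOT LL(1).

Answer: No. Predict set conflict for A: { 'd' }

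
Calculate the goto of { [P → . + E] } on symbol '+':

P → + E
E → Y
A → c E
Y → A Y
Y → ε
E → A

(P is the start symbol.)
GOTO(I, '+') = CLOSURE({ [A → αX.β] : [A → α.Xβ] ∈ I, X = '+' })

Items with dot before '+', with the dot advanced:
  [P → . + E] → [P → + . E]
Closure of the advanced items:
  [P → + . E] has the dot before E: add [E → . Y], [E → . A]
  [E → . Y] has the dot before Y: add [Y → . A Y], [Y → .]
  [E → . A] has the dot before A: add [A → . c E]

GOTO = { [A → . c E], [E → . A], [E → . Y], [P → + . E], [Y → . A Y], [Y → .] }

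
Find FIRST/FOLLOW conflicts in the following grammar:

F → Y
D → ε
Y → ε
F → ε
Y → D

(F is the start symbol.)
A FIRST/FOLLOW conflict occurs when a non-terminal N has a nullable alternative N → β (β ⇒* ε) and another alternative N → α with FIRST(α) ∩ FOLLOW(N) ≠ ∅: on such a lookahead the parser cannot decide between expanding α and letting N vanish via β.

Nullable non-terminals: D, F, Y.
FIRST sets used below: FIRST(Y) = { ε }, FIRST(D) = { ε }
D has a nullable alternative but only one production, so nothing to check.

F: nullable alternative(s) F → Y, F → ε; FOLLOW(F) = { $ }
  F → Y: FIRST \ {ε} = { } — disjoint from FOLLOW(F)
  F → ε: FIRST \ {ε} = { } — disjoint from FOLLOW(F)

Y: nullable alternative(s) Y → ε, Y → D; FOLLOW(Y) = { $ }
  Y → ε: FIRST \ {ε} = { } — disjoint from FOLLOW(Y)
  Y → D: FIRST \ {ε} = { } — disjoint from FOLLOW(Y)

No FIRST/FOLLOW conflicts found.

Answer: No FIRST/FOLLOW conflicts.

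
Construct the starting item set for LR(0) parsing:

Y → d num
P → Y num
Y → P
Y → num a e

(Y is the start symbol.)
First, augment the grammar with Y' → Y
I₀ = CLOSURE({ [Y' → . Y] }):
  [Y' → . Y] has the dot before Y: add [Y → . d num], [Y → . P], [Y → . num a e]
  [Y → . P] has the dot before P: add [P → . Y num]
No further items can be added.

I₀ = { [P → . Y num], [Y → . P], [Y → . d num], [Y → . num a e], [Y' → . Y] }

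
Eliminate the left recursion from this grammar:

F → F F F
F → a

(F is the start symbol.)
F is directly left-recursive. The standard transformation for
  A → A α₁ | ... | A α_m | β₁ | ... | β_n
is
  A  → β₁ A' | ... | β_n A'
  A' → α₁ A' | ... | α_m A' | ε

F → a becomes F → a F'
F → F F F becomes F' → F F F'
Add F' → ε

Resulting grammar:
F → a F'
F' → F F F'
F' → ε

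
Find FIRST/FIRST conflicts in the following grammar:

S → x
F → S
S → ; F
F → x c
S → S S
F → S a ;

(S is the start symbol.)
Yes. S → x / S → S S on { 'x' }; S → ';' F / S → S S on { ';' }; F → S / F → x c on { 'x' }; F → S / F → S a ';' on { ';', 'x' }; F → x c / F → S a ';' on { 'x' }

A FIRST/FIRST conflict occurs when two productions N → α and N → β for the same non-terminal have FIRST(α) ∩ FIRST(β) ≠ ∅ (with ε ∈ FIRST of a nullable right-hand side, so two nullable alternatives also conflict).

FIRST sets of the non-terminals at (or reachable through a nullable prefix from) the front of some alternative:
  FIRST(S) = { ';', 'x' }

Productions for S:
  S → x: FIRST = { 'x' }
  S → ; F: FIRST = { ';' }
  S → S S: FIRST = { ';', 'x' }
Productions for F:
  F → S: FIRST = { ';', 'x' }
  F → x c: FIRST = { 'x' }
  F → S a ;: FIRST = { ';', 'x' }

Conflict for S: S → x and S → S S
  Overlap: { 'x' }
Conflict for S: S → ; F and S → S S
  Overlap: { ';' }
Conflict for F: F → S and F → x c
  Overlap: { 'x' }
Conflict for F: F → S and F → S a ;
  Overlap: { ';', 'x' }
Conflict for F: F → x c and F → S a ;
  Overlap: { 'x' }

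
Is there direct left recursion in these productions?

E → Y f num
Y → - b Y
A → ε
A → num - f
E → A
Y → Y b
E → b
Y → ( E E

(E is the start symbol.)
Direct left recursion occurs when N → N α for some non-terminal N (the right-hand side begins with the left-hand side itself).

E → Y f num: starts with Y
Y → - b Y: starts with '-'
A → ε: starts with ε
A → num - f: starts with num
E → A: starts with A
Y → Y b: LEFT RECURSIVE (starts with Y)
E → b: starts with b
Y → ( E E: starts with '('

The grammar has direct left recursion on: Y.

Answer: Yes, Y is left-recursive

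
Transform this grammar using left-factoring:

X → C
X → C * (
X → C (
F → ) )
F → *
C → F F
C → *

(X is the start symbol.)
Left-factoring transforms A → αβ₁ | αβ₂ into A → αA' and A' → β₁ | β₂
(α is the longest common prefix among the alternatives). Repeat until
no nonterminal has two alternatives with a common prefix.

Round 1: X has alternatives sharing prefix 'C'. Introduce X': X → C X'
  Add: X' → ε
  Add: X' → * (
  Add: X' → (

No remaining common prefixes — done.

Resulting grammar:
X → C X'
X' → ε
X' → * (
X' → (
F → ) )
F → *
C → F F
C → *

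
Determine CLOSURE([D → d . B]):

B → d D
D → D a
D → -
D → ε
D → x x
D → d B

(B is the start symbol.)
{ [B → . d D], [D → d . B] }

To compute CLOSURE, for each item [A → α.Bβ] where B is a non-terminal, add [B → .γ] for all productions B → γ; repeat for the newly added items until nothing changes.

Start with: [D → d . B]
  [D → d . B] has the dot before B: add [B → . d D]
No further items can be added.

CLOSURE = { [B → . d D], [D → d . B] }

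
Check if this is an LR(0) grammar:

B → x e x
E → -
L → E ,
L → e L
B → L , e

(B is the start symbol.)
A grammar is LR(0) if no state in the canonical LR(0) collection has:
  - both a shift item (dot before a terminal) and a complete item (shift-reduce conflict), or
  - two or more complete items (reduce-reduce conflict; the accept item [B' → B .] counts as a complete item here).

Augment with B' → B and build the canonical LR(0) collection (I0 = CLOSURE({[B' → . B]}), then GOTO on every symbol after a dot until no new states appear). It has 13 states:
  I0: { [B → . L , e], [B → . x e x], [B' → . B], [E → . -], [L → . E ,], [L → . e L] }  — shift
  I1: { [E → - .] }  — reduce
  I2: { [B' → B .] }  — accept
  I3: { [L → E . ,] }  — shift
  I4: { [B → L . , e] }  — shift
  I5: { [E → . -], [L → . E ,], [L → . e L], [L → e . L] }  — shift
  I6: { [B → x . e x] }  — shift
  I7: { [B → x e . x] }  — shift
  I8: { [B → x e x .] }  — reduce
  I9: { [L → e L .] }  — reduce
  I10: { [B → L , . e] }  — shift
  I11: { [B → L , e .] }  — reduce
  I12: { [L → E , .] }  — reduce

Every state is either a pure shift/goto state or contains exactly one complete item and nothing to shift — no conflicts. The grammar is LR(0).

Answer: Yes, the grammar is LR(0)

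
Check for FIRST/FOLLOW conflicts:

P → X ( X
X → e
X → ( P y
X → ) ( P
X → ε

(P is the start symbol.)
A FIRST/FOLLOW conflict occurs when a non-terminal N has a nullable alternative N → β (β ⇒* ε) and another alternative N → α with FIRST(α) ∩ FOLLOW(N) ≠ ∅: on such a lookahead the parser cannot decide between expanding α and letting N vanish via β.

Nullable non-terminals: X.

X: nullable alternative(s) X → ε; FOLLOW(X) = { $, '(', 'y' }
  X → e: FIRST \ {ε} = { 'e' } — disjoint from FOLLOW(X)
  X → ( P y: FIRST \ {ε} = { '(' } — overlaps FOLLOW(X) on { '(' }: CONFLICT
  X → ) ( P: FIRST \ {ε} = { ')' } — disjoint from FOLLOW(X)
  X → ε: FIRST \ {ε} = { } — this is the only nullable alternative, skip

P has no nullable alternative, so no FIRST/FOLLOW check is needed there.

So the grammar has 1 FIRST/FOLLOW conflict (marked CONFLICT above).

Answer: Yes. X → '(' P y with FOLLOW(X) on { '(' }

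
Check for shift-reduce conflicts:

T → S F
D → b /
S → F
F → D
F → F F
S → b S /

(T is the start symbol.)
A shift-reduce conflict occurs when an LR(0) state has both:
  - a complete (reduce) item [A → α .] (dot at the end), and
  - a shift item [B → β . c γ] (dot before a terminal).

Augment with T' → T and build the canonical LR(0) collection (I0 = CLOSURE({[T' → . T]}), then GOTO on every symbol after a dot until no new states appear). It has 12 states:
  I0: { [D → . b /], [F → . D], [F → . F F], [S → . F], [S → . b S /], [T → . S F], [T' → . T] }  — shift
  I1: { [F → D .] }  — reduce
  I2: { [D → . b /], [F → . D], [F → . F F], [F → F . F], [S → F .] }  — shift, reduce
  I3: { [D → . b /], [F → . D], [F → . F F], [T → S . F] }  — shift
  I4: { [T' → T .] }  — accept
  I5: { [D → . b /], [D → b . /], [F → . D], [F → . F F], [S → . F], [S → . b S /], [S → b . S /] }  — shift
  I6: { [D → b / .] }  — reduce
  I7: { [S → b S . /] }  — shift
  I8: { [S → b S / .] }  — reduce
  I9: { [D → . b /], [F → . D], [F → . F F], [F → F . F], [T → S F .] }  — shift, reduce
  I10: { [D → b . /] }  — shift
  I11: { [D → . b /], [F → . D], [F → . F F], [F → F . F], [F → F F .] }  — shift, reduce

I2 contains reduce item [S → F .] and shift item [D → . b /] — shift-reduce conflict.
I9 contains reduce item [T → S F .] and shift item [D → . b /] — shift-reduce conflict.
I11 contains reduce item [F → F F .] and shift item [D → . b /] — shift-reduce conflict.

Answer: Yes — I2: [S → F .] vs [D → . b /]; I9: [T → S F .] vs [D → . b /]; I11: [F → F F .] vs [D → . b /]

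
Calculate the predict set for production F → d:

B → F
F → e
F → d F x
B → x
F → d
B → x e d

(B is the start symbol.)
{ 'd' }

PREDICT(F → d) = (FIRST(RHS) \ {ε}) ∪ (FOLLOW(F) if ε ∈ FIRST(RHS), i.e. RHS ⇒* ε)
FIRST(d) = { 'd' }
ε ∉ FIRST(d), so FOLLOW(F) is not added.
PREDICT(F → d) = { 'd' }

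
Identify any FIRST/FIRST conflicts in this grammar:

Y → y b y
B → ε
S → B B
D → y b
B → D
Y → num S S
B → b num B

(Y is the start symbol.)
FIRST sets of the non-terminals at (or reachable through a nullable prefix from) the front of some alternative:
  FIRST(D) = { 'y' }

Productions for Y:
  Y → y b y: FIRST = { 'y' }
  Y → num S S: FIRST = { 'num' }
Productions for B:
  B → ε: FIRST = { ε }
  B → D: FIRST = { 'y' }
  B → b num B: FIRST = { 'b' }
S, D have only one production, so no FIRST/FIRST conflict is possible there.

All alternatives of each non-terminal have pairwise disjoint FIRST sets.

Answer: No FIRST/FIRST conflicts.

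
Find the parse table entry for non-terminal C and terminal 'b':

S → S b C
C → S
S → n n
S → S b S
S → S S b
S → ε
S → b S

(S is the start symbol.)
To find M[C, 'b'], we find productions for C where 'b' is in the predict set (PREDICT(N → α) = (FIRST(α) \ {ε}) ∪ (FOLLOW(N) if α ⇒* ε)).

Relevant sets:
  FIRST(S) = { 'b', 'n', ε }
  FOLLOW(C) = { $, 'b', 'n' }

C → S: PREDICT = { $, 'b', 'n' }
  'b' is in predict set, so this production goes in M[C, 'b']

M[C, 'b'] = C → S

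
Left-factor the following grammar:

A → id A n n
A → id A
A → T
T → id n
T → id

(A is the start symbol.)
Left-factoring transforms A → αβ₁ | αβ₂ into A → αA' and A' → β₁ | β₂
(α is the longest common prefix among the alternatives). Repeat until
no nonterminal has two alternatives with a common prefix.

Round 1: A has alternatives sharing prefix 'id A'. Introduce A': A → id A A'
  Add: A' → n n
  Add: A' → ε

Round 2: T has alternatives sharing prefix 'id'. Introduce T': T → id T'
  Add: T' → n
  Add: T' → ε

No remaining common prefixes — done.

Resulting grammar:
A → id A A'
A' → n n
A' → ε
A → T
T → id T'
T' → n
T' → ε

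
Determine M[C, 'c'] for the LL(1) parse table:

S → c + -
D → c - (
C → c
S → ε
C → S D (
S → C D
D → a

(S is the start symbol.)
C → c, C → S D (

To find M[C, 'c'], we find productions for C where 'c' is in the predict set (PREDICT(N → α) = (FIRST(α) \ {ε}) ∪ (FOLLOW(N) if α ⇒* ε)).

Relevant sets:
  FIRST(S) = { 'a', 'c', ε }
  FIRST(D) = { 'a', 'c' }

C → c: PREDICT = { 'c' }
  'c' is in predict set, so this production goes in M[C, 'c']
C → S D (: PREDICT = { 'a', 'c' }
  'c' is in predict set, so this production goes in M[C, 'c']

M[C, 'c'] = C → c, C → S D (  (a multiply-defined cell — the grammar is not LL(1))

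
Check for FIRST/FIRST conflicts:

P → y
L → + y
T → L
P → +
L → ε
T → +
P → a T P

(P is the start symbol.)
Yes. T → L / T → '+' on { '+' }

A FIRST/FIRST conflict occurs when two productions N → α and N → β for the same non-terminal have FIRST(α) ∩ FIRST(β) ≠ ∅ (with ε ∈ FIRST of a nullable right-hand side, so two nullable alternatives also conflict).

FIRST sets of the non-terminals at (or reachable through a nullable prefix from) the front of some alternative:
  FIRST(L) = { '+', ε }

Productions for P:
  P → y: FIRST = { 'y' }
  P → +: FIRST = { '+' }
  P → a T P: FIRST = { 'a' }
Productions for L:
  L → + y: FIRST = { '+' }
  L → ε: FIRST = { ε }
Productions for T:
  T → L: FIRST = { '+', ε }
  T → +: FIRST = { '+' }

Conflict for T: T → L and T → +
  Overlap: { '+' }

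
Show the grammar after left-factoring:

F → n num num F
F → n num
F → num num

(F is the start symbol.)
Left-factoring transforms A → αβ₁ | αβ₂ into A → αA' and A' → β₁ | β₂
(α is the longest common prefix among the alternatives). Repeat until
no nonterminal has two alternatives with a common prefix.

Round 1: F has alternatives sharing prefix 'n num'. Introduce F': F → n num F'
  Add: F' → num F
  Add: F' → ε

No remaining common prefixes — done.

Resulting grammar:
F → n num F'
F' → num F
F' → ε
F → num num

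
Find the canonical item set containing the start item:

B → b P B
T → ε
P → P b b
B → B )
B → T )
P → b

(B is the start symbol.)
{ [B → . B )], [B → . T )], [B → . b P B], [B' → . B], [T → .] }

First, augment the grammar with B' → B
I₀ = CLOSURE({ [B' → . B] }):
  [B' → . B] has the dot before B: add [B → . b P B], [B → . B )], [B → . T )]
  [B → . T )] has the dot before T: add [T → .]
No further items can be added.

I₀ = { [B → . B )], [B → . T )], [B → . b P B], [B' → . B], [T → .] }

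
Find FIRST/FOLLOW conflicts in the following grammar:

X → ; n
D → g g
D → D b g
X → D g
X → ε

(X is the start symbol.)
Nullable non-terminals: X.
FIRST sets used below: FIRST(D) = { 'g' }

X: nullable alternative(s) X → ε; FOLLOW(X) = { $ }
  X → ; n: FIRST \ {ε} = { ';' } — disjoint from FOLLOW(X)
  X → D g: FIRST \ {ε} = { 'g' } — disjoint from FOLLOW(X)
  X → ε: FIRST \ {ε} = { } — this is the only nullable alternative, skip

D has no nullable alternative, so no FIRST/FOLLOW check is needed there.

No FIRST/FOLLOW conflicts found.

Answer: No FIRST/FOLLOW conflicts.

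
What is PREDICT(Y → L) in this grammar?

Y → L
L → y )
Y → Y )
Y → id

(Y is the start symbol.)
{ 'y' }

PREDICT(Y → L) = (FIRST(RHS) \ {ε}) ∪ (FOLLOW(Y) if ε ∈ FIRST(RHS), i.e. RHS ⇒* ε)
FIRST(L) = { 'y' }
FIRST(L) = { 'y' }
ε ∉ FIRST(L), so FOLLOW(Y) is not added.
PREDICT(Y → L) = { 'y' }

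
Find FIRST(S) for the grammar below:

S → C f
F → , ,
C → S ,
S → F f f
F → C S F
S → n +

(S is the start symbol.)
To compute FIRST(S), examine every production with S on the left-hand side, reading each right-hand side left to right until a non-nullable symbol is reached.

FIRST sets of the other non-terminals involved (by the same procedure, iterated to a fixed point):
  FIRST(C) = { ',', 'n' }
  FIRST(F) = { ',', 'n' }

From S → C f:
  - C is a non-terminal: add FIRST(C) \ {ε} = { ',', 'n' }
    C is not nullable, so stop
From S → F f f:
  - F is a non-terminal: add FIRST(F) \ {ε} = { ',', 'n' }
    F is not nullable, so stop
From S → n +:
  - n is a terminal: add 'n' and stop

Collecting: FIRST(S) = { ',', 'n' }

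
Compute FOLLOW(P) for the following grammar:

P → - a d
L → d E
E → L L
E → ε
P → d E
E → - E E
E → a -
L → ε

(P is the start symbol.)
To compute FOLLOW(P), find every occurrence of P on a right-hand side N → α P β: add FIRST(β) \ {ε}, and if β is empty or nullable also add FOLLOW(N). Iterate to a fixed point.

P is the start symbol, so $ ∈ FOLLOW(P).
P does not occur on any right-hand side.

Taking the union: FOLLOW(P) = { $ }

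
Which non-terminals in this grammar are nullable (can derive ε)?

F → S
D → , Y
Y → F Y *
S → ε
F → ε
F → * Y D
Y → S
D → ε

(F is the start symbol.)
A non-terminal is nullable if it can derive ε (the empty string): either it has an ε-production, or it has a production whose right-hand side consists entirely of nullable non-terminals.

ε-productions: S → ε, F → ε, D → ε
So S, F, D are immediately nullable.
Y → S: every symbol on the right is nullable, so Y is nullable too.
Every non-terminal is now nullable.
Nullable = { 'D', 'F', 'S', 'Y' }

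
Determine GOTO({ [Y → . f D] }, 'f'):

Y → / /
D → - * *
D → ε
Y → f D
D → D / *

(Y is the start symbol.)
{ [D → . - * *], [D → . D / *], [D → .], [Y → f . D] }

GOTO(I, 'f') = CLOSURE({ [A → αX.β] : [A → α.Xβ] ∈ I, X = 'f' })

Items with dot before 'f', with the dot advanced:
  [Y → . f D] → [Y → f . D]
Closure of the advanced items:
  [Y → f . D] has the dot before D: add [D → . - * *], [D → .], [D → . D / *]

GOTO = { [D → . - * *], [D → . D / *], [D → .], [Y → f . D] }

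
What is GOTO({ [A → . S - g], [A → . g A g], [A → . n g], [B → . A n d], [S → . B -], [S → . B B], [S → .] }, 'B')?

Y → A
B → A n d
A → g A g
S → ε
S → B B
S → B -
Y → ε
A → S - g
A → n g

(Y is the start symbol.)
GOTO(I, 'B') = CLOSURE({ [A → αX.β] : [A → α.Xβ] ∈ I, X = 'B' })

Items with dot before 'B', with the dot advanced:
  [S → . B -] → [S → B . -]
  [S → . B B] → [S → B . B]
Closure of the advanced items:
  [S → B . B] has the dot before B: add [B → . A n d]
  [B → . A n d] has the dot before A: add [A → . g A g], [A → . S - g], [A → . n g]
  [A → . S - g] has the dot before S: add [S → .], [S → . B B], [S → . B -]

GOTO = { [A → . S - g], [A → . g A g], [A → . n g], [B → . A n d], [S → . B -], [S → . B B], [S → .], [S → B . -], [S → B . B] }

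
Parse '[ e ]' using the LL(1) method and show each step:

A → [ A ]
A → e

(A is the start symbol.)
Stack is shown with the top on the left.

Stack    Input    Action
------------------------
A $      [ e ] $  output A → [ A ]
[ A ] $  [ e ] $  match '['
A ] $    e ] $    output A → e
e ] $    e ] $    match 'e'
] $      ] $      match ']'
$        $        accept

The string is accepted.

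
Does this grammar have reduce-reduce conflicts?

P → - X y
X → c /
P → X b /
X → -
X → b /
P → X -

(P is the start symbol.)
A reduce-reduce conflict occurs when an LR(0) state has two complete items [A → α .] and [B → β .] — both call for a reduction, and with no lookahead the parser cannot choose between them.

Augment with P' → P and build the canonical LR(0) collection (I0 = CLOSURE({[P' → . P]}), then GOTO on every symbol after a dot until no new states appear). It has 14 states:
  I0: { [P → . - X y], [P → . X -], [P → . X b /], [P' → . P], [X → . -], [X → . b /], [X → . c /] }  — shift
  I1: { [P → - . X y], [X → - .], [X → . -], [X → . b /], [X → . c /] }  — shift, reduce
  I2: { [P' → P .] }  — accept
  I3: { [P → X . -], [P → X . b /] }  — shift
  I4: { [X → b . /] }  — shift
  I5: { [X → c . /] }  — shift
  I6: { [X → c / .] }  — reduce
  I7: { [X → b / .] }  — reduce
  I8: { [P → X - .] }  — reduce
  I9: { [P → X b . /] }  — shift
  I10: { [P → X b / .] }  — reduce
  I11: { [X → - .] }  — reduce
  I12: { [P → - X . y] }  — shift
  I13: { [P → - X y .] }  — reduce

No state contains more than one complete item.

Answer: No reduce-reduce conflicts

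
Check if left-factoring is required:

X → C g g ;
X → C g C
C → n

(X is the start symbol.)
Yes, X has productions with common prefix 'C g'

Left-factoring is needed when two productions for the same non-terminal
share a common prefix on the right-hand side.

Productions for X:
  X → C g g ;
  X → C g C

Found common prefix 'C g' in productions for X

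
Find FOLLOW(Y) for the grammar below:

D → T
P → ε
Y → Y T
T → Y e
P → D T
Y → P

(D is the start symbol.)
To compute FOLLOW(Y), find every occurrence of Y on a right-hand side N → α Y β: add FIRST(β) \ {ε}, and if β is empty or nullable also add FOLLOW(N). Iterate to a fixed point.

In Y → Y T: Y is followed by T, add FIRST(T) \ {ε} = { 'e' }
In T → Y e: Y is followed by e, add FIRST(e) \ {ε} = { 'e' }

Taking the union: FOLLOW(Y) = { 'e' }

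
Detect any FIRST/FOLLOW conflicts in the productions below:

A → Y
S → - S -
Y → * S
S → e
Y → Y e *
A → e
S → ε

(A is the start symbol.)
Yes. S → '-' S '-' with FOLLOW(S) on { '-' }; S → e with FOLLOW(S) on { 'e' }

A FIRST/FOLLOW conflict occurs when a non-terminal N has a nullable alternative N → β (β ⇒* ε) and another alternative N → α with FIRST(α) ∩ FOLLOW(N) ≠ ∅: on such a lookahead the parser cannot decide between expanding α and letting N vanish via β.

Nullable non-terminals: S.

S: nullable alternative(s) S → ε; FOLLOW(S) = { $, '-', 'e' }
  S → - S -: FIRST \ {ε} = { '-' } — overlaps FOLLOW(S) on { '-' }: CONFLICT
  S → e: FIRST \ {ε} = { 'e' } — overlaps FOLLOW(S) on { 'e' }: CONFLICT
  S → ε: FIRST \ {ε} = { } — this is the only nullable alternative, skip

A, Y have no nullable alternative, so no FIRST/FOLLOW check is needed there.

So the grammar has 2 FIRST/FOLLOW conflicts (marked CONFLICT above).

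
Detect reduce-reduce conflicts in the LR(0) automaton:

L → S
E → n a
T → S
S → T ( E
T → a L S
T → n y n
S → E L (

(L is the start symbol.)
Augment with L' → L and build the canonical LR(0) collection (I0 = CLOSURE({[L' → . L]}), then GOTO on every symbol after a dot until no new states appear). It has 17 states:
  I0: { [E → . n a], [L → . S], [L' → . L], [S → . E L (], [S → . T ( E], [T → . S], [T → . a L S], [T → . n y n] }  — shift
  I1: { [E → . n a], [L → . S], [S → . E L (], [S → . T ( E], [S → E . L (], [T → . S], [T → . a L S], [T → . n y n] }  — shift
  I2: { [L' → L .] }  — accept
  I3: { [L → S .], [T → S .] }  — 2 reduces
  I4: { [S → T . ( E] }  — shift
  I5: { [E → . n a], [L → . S], [S → . E L (], [S → . T ( E], [T → . S], [T → . a L S], [T → . n y n], [T → a . L S] }  — shift
  I6: { [E → n . a], [T → n . y n] }  — shift
  I7: { [E → n a .] }  — reduce
  I8: { [T → n y . n] }  — shift
  I9: { [T → n y n .] }  — reduce
  I10: { [E → . n a], [S → . E L (], [S → . T ( E], [T → . S], [T → . a L S], [T → . n y n], [T → a L . S] }  — shift
  I11: { [T → S .], [T → a L S .] }  — 2 reduces
  I12: { [E → . n a], [S → T ( . E] }  — shift
  I13: { [S → T ( E .] }  — reduce
  I14: { [E → n . a] }  — shift
  I15: { [S → E L . (] }  — shift
  I16: { [S → E L ( .] }  — reduce

I3 contains complete items [L → S .], [T → S .] — reduce-reduce conflict.
I11 contains complete items [T → S .], [T → a L S .] — reduce-reduce conflict.

Answer: Yes — I3: [L → S .] vs [T → S .]; I11: [T → S .] vs [T → a L S .]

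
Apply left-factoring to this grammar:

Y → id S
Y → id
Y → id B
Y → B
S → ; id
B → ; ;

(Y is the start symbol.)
Left-factoring transforms A → αβ₁ | αβ₂ into A → αA' and A' → β₁ | β₂
(α is the longest common prefix among the alternatives). Repeat until
no nonterminal has two alternatives with a common prefix.

Round 1: Y has alternatives sharing prefix 'id'. Introduce Y': Y → id Y'
  Add: Y' → S
  Add: Y' → ε
  Add: Y' → B

No remaining common prefixes — done.

Resulting grammar:
Y → id Y'
Y' → S
Y' → ε
Y' → B
Y → B
S → ; id
B → ; ;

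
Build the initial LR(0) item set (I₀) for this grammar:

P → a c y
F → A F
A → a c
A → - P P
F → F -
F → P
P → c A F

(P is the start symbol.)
First, augment the grammar with P' → P
I₀ = CLOSURE({ [P' → . P] }):
  [P' → . P] has the dot before P: add [P → . a c y], [P → . c A F]
No further items can be added.

I₀ = { [P → . a c y], [P → . c A F], [P' → . P] }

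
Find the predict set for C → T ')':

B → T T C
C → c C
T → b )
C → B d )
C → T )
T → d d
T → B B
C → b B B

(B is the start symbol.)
PREDICT(C → T ')') = (FIRST(RHS) \ {ε}) ∪ (FOLLOW(C) if ε ∈ FIRST(RHS), i.e. RHS ⇒* ε)
FIRST(T) = { 'b', 'd' }
FIRST(T ')') = { 'b', 'd' }
ε ∉ FIRST(T ')'), so FOLLOW(C) is not added.
PREDICT(C → T ')') = { 'b', 'd' }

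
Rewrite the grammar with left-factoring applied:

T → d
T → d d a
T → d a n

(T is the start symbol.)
T → d T'
T' → ε
T' → d a
T' → a n

Left-factoring transforms A → αβ₁ | αβ₂ into A → αA' and A' → β₁ | β₂
(α is the longest common prefix among the alternatives). Repeat until
no nonterminal has two alternatives with a common prefix.

Round 1: T has alternatives sharing prefix 'd'. Introduce T': T → d T'
  Add: T' → ε
  Add: T' → d a
  Add: T' → a n

No remaining common prefixes — done.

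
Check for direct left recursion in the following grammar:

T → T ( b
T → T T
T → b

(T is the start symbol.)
Yes, T is left-recursive

T → T ( b: LEFT RECURSIVE (starts with T)
T → T T: LEFT RECURSIVE (starts with T)
T → b: starts with b

The grammar has direct left recursion on: T.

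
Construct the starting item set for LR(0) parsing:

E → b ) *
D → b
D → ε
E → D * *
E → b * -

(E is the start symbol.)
First, augment the grammar with E' → E
I₀ = CLOSURE({ [E' → . E] }):
  [E' → . E] has the dot before E: add [E → . b ) *], [E → . D * *], [E → . b * -]
  [E → . D * *] has the dot before D: add [D → . b], [D → .]
No further items can be added.

I₀ = { [D → . b], [D → .], [E → . D * *], [E → . b ) *], [E → . b * -], [E' → . E] }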